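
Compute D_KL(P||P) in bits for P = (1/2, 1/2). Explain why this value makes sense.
0.0000 bits

KL divergence satisfies the Gibbs inequality: D_KL(P||Q) ≥ 0 for all distributions P, Q.

D_KL(P||Q) = Σ p(x) log(p(x)/q(x))
Each term is p(x) × log_2(p(x)/p(x)) = p(x) × log_2(1) = 0, so the sum is 0.
D_KL(P||Q) = 0.0000 bits

When P = Q, the KL divergence is exactly 0, as there is no 'divergence' between identical distributions.

This non-negativity is a fundamental property: relative entropy cannot be negative because it measures how different Q is from P.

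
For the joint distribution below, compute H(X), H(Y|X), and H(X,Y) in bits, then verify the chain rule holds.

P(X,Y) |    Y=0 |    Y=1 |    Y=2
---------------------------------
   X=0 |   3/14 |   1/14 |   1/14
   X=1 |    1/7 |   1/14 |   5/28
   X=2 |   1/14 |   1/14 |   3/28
H(X,Y) = 3.0261, H(X) = 1.5601, H(Y|X) = 1.4661 (all in bits)

Chain rule: H(X,Y) = H(X) + H(Y|X)

Left side — joint entropy directly:
H(X,Y) = -Σ p(x,y) log p(x,y) = 3.0261 bits

Right side — compute H(Y|X) from the conditional distributions:
P(X) = (5/14, 11/28, 1/4), so H(X) = 1.5601 bits
H(Y|X) = Σ_x P(X=x) · H(Y|X=x):
  P(Y|X=0) = (3/5, 1/5, 1/5), H(Y|X=0) = 1.3710, weight P(X=0) = 5/14
  P(Y|X=1) = (4/11, 2/11, 5/11), H(Y|X=1) = 1.4949, weight P(X=1) = 11/28
  P(Y|X=2) = (2/7, 2/7, 3/7), H(Y|X=2) = 1.5567, weight P(X=2) = 1/4
H(Y|X) = 1.4661 bits

H(X) + H(Y|X) = 1.5601 + 1.4661 = 3.0261 bits

Both sides equal 3.0261 bits. ✓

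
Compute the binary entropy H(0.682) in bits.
0.9022 bits

The binary entropy function is:
H(p) = -p log(p) - (1-p) log(1-p)

H(0.682) = -0.682 × log_2(0.682) - 0.318 × log_2(0.318)
H(0.682) = 0.9022 bits

Note: Binary entropy is maximized at p=0.5 (H=1 bit) and minimized at p=0 or p=1 (H=0).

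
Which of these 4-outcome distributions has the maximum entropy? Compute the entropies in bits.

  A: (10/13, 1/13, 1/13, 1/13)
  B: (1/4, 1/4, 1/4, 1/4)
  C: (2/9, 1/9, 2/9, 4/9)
B

For a discrete distribution over n outcomes, entropy is maximized by the uniform distribution.

Computing entropies:
H(A) = 1.1451 bits
H(B) = 2.0000 bits
H(C) = 1.8366 bits

The uniform distribution (where all probabilities equal 1/4) achieves the maximum entropy of log_2(4) = 2.0000 bits.

Distribution B has the highest entropy.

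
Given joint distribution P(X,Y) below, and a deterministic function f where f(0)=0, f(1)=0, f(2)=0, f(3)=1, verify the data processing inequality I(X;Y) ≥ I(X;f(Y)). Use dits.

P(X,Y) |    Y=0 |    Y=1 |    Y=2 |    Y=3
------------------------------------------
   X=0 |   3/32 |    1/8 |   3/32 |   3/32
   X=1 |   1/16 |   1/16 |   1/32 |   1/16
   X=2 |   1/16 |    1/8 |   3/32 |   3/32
I(X;Y) = 0.0045, I(X;f(Y)) = 0.0005, inequality holds: 0.0045 ≥ 0.0005

Data Processing Inequality: For any Markov chain X → Y → Z, we have I(X;Y) ≥ I(X;Z).

Here Z = f(Y) is a deterministic function of Y, forming X → Y → Z.

Original I(X;Y) = 0.0045 dits

After applying f:
P(X,Z) where Z=f(Y):
- P(X,Z=0) = P(X,Y=0) + P(X,Y=1) + P(X,Y=2)
- P(X,Z=1) = P(X,Y=3)

I(X;Z) = I(X;f(Y)) = 0.0005 dits

Verification: 0.0045 ≥ 0.0005 ✓

Information cannot be created by processing; the function f can only lose information about X.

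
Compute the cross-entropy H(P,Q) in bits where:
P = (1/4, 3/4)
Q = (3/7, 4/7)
0.9111 bits

Cross-entropy: H(P,Q) = -Σ p(x) log q(x)

Alternatively: H(P,Q) = H(P) + D_KL(P||Q)
H(P) = 0.8113 bits
D_KL(P||Q) = 0.0998 bits

H(P,Q) = 0.8113 + 0.0998 = 0.9111 bits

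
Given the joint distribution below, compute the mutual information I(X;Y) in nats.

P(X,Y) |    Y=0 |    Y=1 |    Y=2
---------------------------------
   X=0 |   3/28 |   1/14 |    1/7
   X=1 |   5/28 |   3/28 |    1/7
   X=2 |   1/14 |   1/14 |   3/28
0.0088 nats

Mutual information: I(X;Y) = H(X) + H(Y) - H(X,Y)

Marginals:
P(X) = (9/28, 3/7, 1/4), H(X) = 1.0745 nats
P(Y) = (5/14, 1/4, 11/28), H(Y) = 1.0813 nats

Joint entropy: H(X,Y) = 2.1471 nats

I(X;Y) = 1.0745 + 1.0813 - 2.1471 = 0.0088 nats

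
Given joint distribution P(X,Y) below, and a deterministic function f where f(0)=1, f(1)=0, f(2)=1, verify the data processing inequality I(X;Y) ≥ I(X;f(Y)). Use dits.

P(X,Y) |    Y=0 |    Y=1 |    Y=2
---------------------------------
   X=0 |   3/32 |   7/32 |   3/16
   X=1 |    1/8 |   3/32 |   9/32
I(X;Y) = 0.0162, I(X;f(Y)) = 0.0161, inequality holds: 0.0162 ≥ 0.0161

Data Processing Inequality: For any Markov chain X → Y → Z, we have I(X;Y) ≥ I(X;Z).

Here Z = f(Y) is a deterministic function of Y, forming X → Y → Z.

Original I(X;Y) = 0.0162 dits

After applying f:
P(X,Z) where Z=f(Y):
- P(X,Z=0) = P(X,Y=1)
- P(X,Z=1) = P(X,Y=0) + P(X,Y=2)

I(X;Z) = I(X;f(Y)) = 0.0161 dits

Verification: 0.0162 ≥ 0.0161 ✓

Information cannot be created by processing; the function f can only lose information about X.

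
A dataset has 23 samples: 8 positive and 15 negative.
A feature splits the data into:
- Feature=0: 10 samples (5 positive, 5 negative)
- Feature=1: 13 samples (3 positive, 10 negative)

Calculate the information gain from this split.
0.0568 bits

Information Gain = H(Y) - H(Y|Feature)

Before split:
P(positive) = 8/23 = 0.3478
H(Y) = 0.9321 bits

After split:
Feature=0: H = 1.0000 bits (weight = 10/23)
Feature=1: H = 0.7793 bits (weight = 13/23)
H(Y|Feature) = (10/23)×1.0000 + (13/23)×0.7793 = 0.8753 bits

Information Gain = 0.9321 - 0.8753 = 0.0568 bits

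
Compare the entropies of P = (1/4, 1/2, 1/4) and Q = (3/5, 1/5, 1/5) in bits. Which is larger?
P

Computing entropies in bits:
H(P) = 1.5000
H(Q) = 1.3710

Distribution P has higher entropy.

Intuition: The distribution closer to uniform (more spread out) has higher entropy.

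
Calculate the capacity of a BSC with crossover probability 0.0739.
0.6197 bits

For a binary symmetric channel (BSC) with error probability p:
Capacity C = 1 - H(p) bits per symbol

where H(p) = -p log₂(p) - (1-p) log₂(1-p) is the binary entropy function.

H(0.0739) = 0.3803 bits
C = 1 - 0.3803 = 0.6197 bits per symbol

This means we can reliably transmit up to 0.6197 bits of information per channel use.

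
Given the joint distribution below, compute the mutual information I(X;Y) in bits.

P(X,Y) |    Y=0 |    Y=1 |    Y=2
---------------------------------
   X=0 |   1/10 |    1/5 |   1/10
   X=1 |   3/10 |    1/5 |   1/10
0.0464 bits

Mutual information: I(X;Y) = H(X) + H(Y) - H(X,Y)

Marginals:
P(X) = (2/5, 3/5), H(X) = 0.9710 bits
P(Y) = (2/5, 2/5, 1/5), H(Y) = 1.5219 bits

Joint entropy: H(X,Y) = 2.4464 bits

I(X;Y) = 0.9710 + 1.5219 - 2.4464 = 0.0464 bits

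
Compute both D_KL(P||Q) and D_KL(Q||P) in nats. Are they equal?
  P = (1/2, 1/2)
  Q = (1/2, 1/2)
D_KL(P||Q) = 0.0000, D_KL(Q||P) = 0.0000

KL divergence is not symmetric: D_KL(P||Q) ≠ D_KL(Q||P) in general.

D_KL(P||Q) = 0.0000 nats
D_KL(Q||P) = 0.0000 nats

In this case they happen to be equal (to 4 decimal places).

This asymmetry is why KL divergence is not a true distance metric.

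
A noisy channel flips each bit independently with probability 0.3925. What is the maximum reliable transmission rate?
0.0336 bits

For a binary symmetric channel (BSC) with error probability p:
Capacity C = 1 - H(p) bits per symbol

where H(p) = -p log₂(p) - (1-p) log₂(1-p) is the binary entropy function.

H(0.3925) = 0.9664 bits
C = 1 - 0.9664 = 0.0336 bits per symbol

This means we can reliably transmit up to 0.0336 bits of information per channel use.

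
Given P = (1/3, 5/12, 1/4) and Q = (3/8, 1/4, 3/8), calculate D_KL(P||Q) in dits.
0.0314 dits

KL divergence: D_KL(P||Q) = Σ p(x) log(p(x)/q(x))

Computing term by term:
  x=0: 1/3 × log_10[(1/3)/(3/8)] = 1/3 × -0.0512 = -0.0171
  x=1: 5/12 × log_10[(5/12)/(1/4)] = 5/12 × 0.2218 = 0.0924
  x=2: 1/4 × log_10[(1/4)/(3/8)] = 1/4 × -0.1761 = -0.0440

D_KL(P||Q) = 0.0314 dits

Note: KL divergence is always non-negative and equals 0 iff P = Q.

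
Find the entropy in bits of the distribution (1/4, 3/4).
0.8113 bits

Shannon entropy is H(X) = -Σ p(x) log p(x).

For P = (1/4, 3/4):
H = -1/4 × log_2(1/4) -3/4 × log_2(3/4)
H = 0.8113 bits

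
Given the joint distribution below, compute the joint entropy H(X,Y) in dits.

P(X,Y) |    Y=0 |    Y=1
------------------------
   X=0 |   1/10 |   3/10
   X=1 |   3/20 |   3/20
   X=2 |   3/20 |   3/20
0.7512 dits

Joint entropy is H(X,Y) = -Σ_{x,y} p(x,y) log p(x,y).

Summing over all non-zero entries:
H(X,Y) = -[1/10·log_10(1/10) + 3/10·log_10(3/10) + 3/20·log_10(3/20) + 3/20·log_10(3/20) + 3/20·log_10(3/20) + 3/20·log_10(3/20)]
H(X,Y) = 0.7512 dits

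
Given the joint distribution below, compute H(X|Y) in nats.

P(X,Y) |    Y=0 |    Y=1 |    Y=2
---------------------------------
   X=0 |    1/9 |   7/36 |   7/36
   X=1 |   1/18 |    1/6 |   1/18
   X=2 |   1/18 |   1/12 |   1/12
1.0146 nats

Using the chain rule: H(X|Y) = H(X,Y) - H(Y)

First, compute H(X,Y) = 2.0755 nats

Marginal P(Y) = (2/9, 4/9, 1/3)
H(Y) = 1.0609 nats

H(X|Y) = H(X,Y) - H(Y) = 2.0755 - 1.0609 = 1.0146 nats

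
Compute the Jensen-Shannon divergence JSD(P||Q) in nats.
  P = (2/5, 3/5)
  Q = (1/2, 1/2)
0.0051 nats

Jensen-Shannon divergence is:
JSD(P||Q) = 0.5 × D_KL(P||M) + 0.5 × D_KL(Q||M)
where M = 0.5 × (P + Q) is the mixture distribution.

M = 0.5 × (2/5, 3/5) + 0.5 × (1/2, 1/2) = (9/20, 11/20)

D_KL(P||M) = 0.0051 nats
D_KL(Q||M) = 0.0050 nats

JSD(P||Q) = 0.5 × 0.0051 + 0.5 × 0.0050 = 0.0051 nats

Unlike KL divergence, JSD is symmetric and bounded: 0 ≤ JSD ≤ log(2).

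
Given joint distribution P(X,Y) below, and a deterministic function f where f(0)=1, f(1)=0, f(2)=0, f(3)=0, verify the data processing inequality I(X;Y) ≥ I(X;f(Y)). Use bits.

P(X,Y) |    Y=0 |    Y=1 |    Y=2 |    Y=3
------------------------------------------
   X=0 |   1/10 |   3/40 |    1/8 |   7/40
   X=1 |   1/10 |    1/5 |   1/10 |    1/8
I(X;Y) = 0.0488, I(X;f(Y)) = 0.0005, inequality holds: 0.0488 ≥ 0.0005

Data Processing Inequality: For any Markov chain X → Y → Z, we have I(X;Y) ≥ I(X;Z).

Here Z = f(Y) is a deterministic function of Y, forming X → Y → Z.

Original I(X;Y) = 0.0488 bits

After applying f:
P(X,Z) where Z=f(Y):
- P(X,Z=0) = P(X,Y=1) + P(X,Y=2) + P(X,Y=3)
- P(X,Z=1) = P(X,Y=0)

I(X;Z) = I(X;f(Y)) = 0.0005 bits

Verification: 0.0488 ≥ 0.0005 ✓

Information cannot be created by processing; the function f can only lose information about X.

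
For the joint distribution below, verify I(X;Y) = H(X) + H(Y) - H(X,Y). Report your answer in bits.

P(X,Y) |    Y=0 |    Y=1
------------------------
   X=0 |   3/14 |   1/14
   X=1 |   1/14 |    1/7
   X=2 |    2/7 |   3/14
I(X;Y) = 0.0640 bits

Mutual information has multiple equivalent forms:
- I(X;Y) = H(X) - H(X|Y)
- I(X;Y) = H(Y) - H(Y|X)
- I(X;Y) = H(X) + H(Y) - H(X,Y)

Computing all quantities:
H(X) = 1.4926, H(Y) = 0.9852, H(X,Y) = 2.4138
H(X|Y) = 1.4286, H(Y|X) = 0.9212

Verification:
H(X) - H(X|Y) = 1.4926 - 1.4286 = 0.0640
H(Y) - H(Y|X) = 0.9852 - 0.9212 = 0.0640
H(X) + H(Y) - H(X,Y) = 1.4926 + 0.9852 - 2.4138 = 0.0640

All forms give I(X;Y) = 0.0640 bits. ✓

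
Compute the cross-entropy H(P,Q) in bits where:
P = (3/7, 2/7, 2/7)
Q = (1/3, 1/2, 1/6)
1.7035 bits

Cross-entropy: H(P,Q) = -Σ p(x) log q(x)

Alternatively: H(P,Q) = H(P) + D_KL(P||Q)
H(P) = 1.5567 bits
D_KL(P||Q) = 0.1469 bits

H(P,Q) = 1.5567 + 0.1469 = 1.7035 bits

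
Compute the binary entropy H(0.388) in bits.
0.9635 bits

The binary entropy function is:
H(p) = -p log(p) - (1-p) log(1-p)

H(0.388) = -0.388 × log_2(0.388) - 0.612 × log_2(0.612)
H(0.388) = 0.9635 bits

Note: Binary entropy is maximized at p=0.5 (H=1 bit) and minimized at p=0 or p=1 (H=0).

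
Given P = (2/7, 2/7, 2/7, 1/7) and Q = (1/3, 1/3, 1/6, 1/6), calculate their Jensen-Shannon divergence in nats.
0.0102 nats

Jensen-Shannon divergence is:
JSD(P||Q) = 0.5 × D_KL(P||M) + 0.5 × D_KL(Q||M)
where M = 0.5 × (P + Q) is the mixture distribution.

M = 0.5 × (2/7, 2/7, 2/7, 1/7) + 0.5 × (1/3, 1/3, 1/6, 1/6) = (0.309524, 0.309524, 0.22619, 0.154762)

D_KL(P||M) = 0.0096 nats
D_KL(Q||M) = 0.0109 nats

JSD(P||Q) = 0.5 × 0.0096 + 0.5 × 0.0109 = 0.0102 nats

Unlike KL divergence, JSD is symmetric and bounded: 0 ≤ JSD ≤ log(2).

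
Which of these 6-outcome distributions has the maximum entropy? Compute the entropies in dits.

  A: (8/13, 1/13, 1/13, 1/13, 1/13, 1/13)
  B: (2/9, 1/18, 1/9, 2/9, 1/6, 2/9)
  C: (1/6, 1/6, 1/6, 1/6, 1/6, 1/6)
C

For a discrete distribution over n outcomes, entropy is maximized by the uniform distribution.

Computing entropies:
H(A) = 0.5582 dits
H(B) = 0.7409 dits
H(C) = 0.7782 dits

The uniform distribution (where all probabilities equal 1/6) achieves the maximum entropy of log_10(6) = 0.7782 dits.

Distribution C has the highest entropy.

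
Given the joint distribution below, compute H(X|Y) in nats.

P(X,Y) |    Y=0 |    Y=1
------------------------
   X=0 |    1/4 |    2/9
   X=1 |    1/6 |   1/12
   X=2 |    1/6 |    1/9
1.0501 nats

Using the chain rule: H(X|Y) = H(X,Y) - H(Y)

First, compute H(X,Y) = 1.7293 nats

Marginal P(Y) = (7/12, 5/12)
H(Y) = 0.6792 nats

H(X|Y) = H(X,Y) - H(Y) = 1.7293 - 0.6792 = 1.0501 nats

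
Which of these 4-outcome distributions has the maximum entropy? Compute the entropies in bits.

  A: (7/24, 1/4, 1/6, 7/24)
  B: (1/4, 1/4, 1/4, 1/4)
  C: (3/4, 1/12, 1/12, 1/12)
B

For a discrete distribution over n outcomes, entropy is maximized by the uniform distribution.

Computing entropies:
H(A) = 1.9678 bits
H(B) = 2.0000 bits
H(C) = 1.2075 bits

The uniform distribution (where all probabilities equal 1/4) achieves the maximum entropy of log_2(4) = 2.0000 bits.

Distribution B has the highest entropy.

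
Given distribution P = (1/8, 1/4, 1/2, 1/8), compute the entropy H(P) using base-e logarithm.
1.2130 nats

Shannon entropy is H(X) = -Σ p(x) log p(x).

For P = (1/8, 1/4, 1/2, 1/8):
H = -1/8 × log_e(1/8) -1/4 × log_e(1/4) -1/2 × log_e(1/2) -1/8 × log_e(1/8)
H = 1.2130 nats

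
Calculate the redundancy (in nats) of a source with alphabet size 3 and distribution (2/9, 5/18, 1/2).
0.0620 nats

Redundancy measures how far a source is from maximum entropy:
R = H_max - H(X)

Maximum entropy for 3 symbols: H_max = log_e(3) = 1.0986 nats
Actual entropy: H(X) = 1.0366 nats
Redundancy: R = 1.0986 - 1.0366 = 0.0620 nats

This redundancy represents potential for compression: the source could be compressed by 0.0620 nats per symbol.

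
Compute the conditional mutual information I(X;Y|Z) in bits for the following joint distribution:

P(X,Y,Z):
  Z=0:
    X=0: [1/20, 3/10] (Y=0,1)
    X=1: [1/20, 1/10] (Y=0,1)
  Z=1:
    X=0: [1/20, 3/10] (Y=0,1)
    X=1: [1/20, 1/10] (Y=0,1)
0.0323 bits

Conditional mutual information: I(X;Y|Z) = H(X|Z) + H(Y|Z) - H(X,Y|Z)

H(Z) = 1.0000
H(X,Z) = 1.8813 → H(X|Z) = 0.8813
H(Y,Z) = 1.7219 → H(Y|Z) = 0.7219
H(X,Y,Z) = 2.5710 → H(X,Y|Z) = 1.5710

I(X;Y|Z) = 0.8813 + 0.7219 - 1.5710 = 0.0323 bits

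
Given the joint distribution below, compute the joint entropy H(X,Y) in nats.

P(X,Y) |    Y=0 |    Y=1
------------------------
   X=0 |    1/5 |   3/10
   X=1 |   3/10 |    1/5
1.3662 nats

Joint entropy is H(X,Y) = -Σ_{x,y} p(x,y) log p(x,y).

Summing over all non-zero entries:
H(X,Y) = -[1/5·log_e(1/5) + 3/10·log_e(3/10) + 3/10·log_e(3/10) + 1/5·log_e(1/5)]
H(X,Y) = 1.3662 nats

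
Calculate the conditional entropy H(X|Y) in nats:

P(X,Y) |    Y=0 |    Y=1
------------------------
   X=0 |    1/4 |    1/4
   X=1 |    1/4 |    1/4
0.6931 nats

Using the chain rule: H(X|Y) = H(X,Y) - H(Y)

First, compute H(X,Y) = 1.3863 nats

Marginal P(Y) = (1/2, 1/2)
H(Y) = 0.6931 nats

H(X|Y) = H(X,Y) - H(Y) = 1.3863 - 0.6931 = 0.6931 nats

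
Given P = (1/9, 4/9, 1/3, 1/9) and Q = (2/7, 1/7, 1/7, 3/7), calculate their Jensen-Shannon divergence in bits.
0.1875 bits

Jensen-Shannon divergence is:
JSD(P||Q) = 0.5 × D_KL(P||M) + 0.5 × D_KL(Q||M)
where M = 0.5 × (P + Q) is the mixture distribution.

M = 0.5 × (1/9, 4/9, 1/3, 1/9) + 0.5 × (2/7, 1/7, 1/7, 3/7) = (0.198413, 0.293651, 5/21, 0.269841)

D_KL(P||M) = 0.1924 bits
D_KL(Q||M) = 0.1826 bits

JSD(P||Q) = 0.5 × 0.1924 + 0.5 × 0.1826 = 0.1875 bits

Unlike KL divergence, JSD is symmetric and bounded: 0 ≤ JSD ≤ log(2).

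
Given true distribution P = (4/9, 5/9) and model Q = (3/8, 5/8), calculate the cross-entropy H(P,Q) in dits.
0.3027 dits

Cross-entropy: H(P,Q) = -Σ p(x) log q(x)

Alternatively: H(P,Q) = H(P) + D_KL(P||Q)
H(P) = 0.2983 dits
D_KL(P||Q) = 0.0044 dits

H(P,Q) = 0.2983 + 0.0044 = 0.3027 dits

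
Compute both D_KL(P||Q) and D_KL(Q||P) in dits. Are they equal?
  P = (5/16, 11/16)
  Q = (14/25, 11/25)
D_KL(P||Q) = 0.0541, D_KL(Q||P) = 0.0566

KL divergence is not symmetric: D_KL(P||Q) ≠ D_KL(Q||P) in general.

D_KL(P||Q) = 0.0541 dits
D_KL(Q||P) = 0.0566 dits

No, they are not equal!

This asymmetry is why KL divergence is not a true distance metric.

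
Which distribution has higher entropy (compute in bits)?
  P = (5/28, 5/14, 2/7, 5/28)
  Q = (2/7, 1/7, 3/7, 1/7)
P

Computing entropies in bits:
H(P) = 1.9345
H(Q) = 1.8424

Distribution P has higher entropy.

Intuition: The distribution closer to uniform (more spread out) has higher entropy.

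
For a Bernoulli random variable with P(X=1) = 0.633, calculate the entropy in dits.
0.2855 dits

The binary entropy function is:
H(p) = -p log(p) - (1-p) log(1-p)

H(0.633) = -0.633 × log_10(0.633) - 0.367 × log_10(0.367)
H(0.633) = 0.2855 dits

Note: Binary entropy is maximized at p=0.5 (H=1 bit) and minimized at p=0 or p=1 (H=0).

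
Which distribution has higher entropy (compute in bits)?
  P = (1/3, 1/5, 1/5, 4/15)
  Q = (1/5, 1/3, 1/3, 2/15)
P

Computing entropies in bits:
H(P) = 1.9656
H(Q) = 1.9086

Distribution P has higher entropy.

Intuition: The distribution closer to uniform (more spread out) has higher entropy.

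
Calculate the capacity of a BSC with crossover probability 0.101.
0.5278 bits

For a binary symmetric channel (BSC) with error probability p:
Capacity C = 1 - H(p) bits per symbol

where H(p) = -p log₂(p) - (1-p) log₂(1-p) is the binary entropy function.

H(0.101) = 0.4722 bits
C = 1 - 0.4722 = 0.5278 bits per symbol

This means we can reliably transmit up to 0.5278 bits of information per channel use.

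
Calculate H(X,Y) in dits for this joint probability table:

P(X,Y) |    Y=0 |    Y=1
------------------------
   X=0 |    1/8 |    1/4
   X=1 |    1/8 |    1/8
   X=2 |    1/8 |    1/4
0.7526 dits

Joint entropy is H(X,Y) = -Σ_{x,y} p(x,y) log p(x,y).

Summing over all non-zero entries:
H(X,Y) = -[1/8·log_10(1/8) + 1/4·log_10(1/4) + 1/8·log_10(1/8) + 1/8·log_10(1/8) + 1/8·log_10(1/8) + 1/4·log_10(1/4)]
H(X,Y) = 0.7526 dits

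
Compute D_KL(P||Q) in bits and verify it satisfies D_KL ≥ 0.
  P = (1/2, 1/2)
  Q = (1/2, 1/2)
0.0000 bits

KL divergence satisfies the Gibbs inequality: D_KL(P||Q) ≥ 0 for all distributions P, Q.

D_KL(P||Q) = Σ p(x) log(p(x)/q(x))
Term by term:
  x=0: 1/2 × log_2[(1/2)/(1/2)] = 0.0000
  x=1: 1/2 × log_2[(1/2)/(1/2)] = 0.0000
D_KL(P||Q) = 0.0000 bits

D_KL(P||Q) = 0.0000 ≥ 0 ✓

This non-negativity is a fundamental property: relative entropy cannot be negative because it measures how different Q is from P.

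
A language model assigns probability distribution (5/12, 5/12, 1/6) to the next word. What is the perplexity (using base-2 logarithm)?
2.7960

Perplexity is 2^H (or exp(H) for natural log).

First, H = -Σ p log p = 1.4834 bits
Perplexity = 2^1.4834 = 2.7960

Interpretation: The model's uncertainty is equivalent to choosing uniformly among 2.8 options.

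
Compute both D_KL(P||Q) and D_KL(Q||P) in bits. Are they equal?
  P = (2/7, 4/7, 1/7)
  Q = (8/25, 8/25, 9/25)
D_KL(P||Q) = 0.2408, D_KL(Q||P) = 0.2647

KL divergence is not symmetric: D_KL(P||Q) ≠ D_KL(Q||P) in general.

D_KL(P||Q) = 0.2408 bits
D_KL(Q||P) = 0.2647 bits

No, they are not equal!

This asymmetry is why KL divergence is not a true distance metric.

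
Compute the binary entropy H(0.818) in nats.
0.4744 nats

The binary entropy function is:
H(p) = -p log(p) - (1-p) log(1-p)

H(0.818) = -0.818 × log_e(0.818) - 0.182 × log_e(0.182)
H(0.818) = 0.4744 nats

Note: Binary entropy is maximized at p=0.5 (H=1 bit) and minimized at p=0 or p=1 (H=0).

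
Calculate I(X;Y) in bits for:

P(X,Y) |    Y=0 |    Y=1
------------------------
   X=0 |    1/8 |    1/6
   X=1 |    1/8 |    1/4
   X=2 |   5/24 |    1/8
0.0451 bits

Mutual information: I(X;Y) = H(X) + H(Y) - H(X,Y)

Marginals:
P(X) = (7/24, 3/8, 1/3), H(X) = 1.5774 bits
P(Y) = (11/24, 13/24), H(Y) = 0.9950 bits

Joint entropy: H(X,Y) = 2.5273 bits

I(X;Y) = 1.5774 + 0.9950 - 2.5273 = 0.0451 bits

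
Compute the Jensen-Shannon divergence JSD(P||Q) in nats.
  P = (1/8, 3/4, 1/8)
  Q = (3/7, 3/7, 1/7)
0.0665 nats

Jensen-Shannon divergence is:
JSD(P||Q) = 0.5 × D_KL(P||M) + 0.5 × D_KL(Q||M)
where M = 0.5 × (P + Q) is the mixture distribution.

M = 0.5 × (1/8, 3/4, 1/8) + 0.5 × (3/7, 3/7, 1/7) = (0.276786, 0.589286, 0.133929)

D_KL(P||M) = 0.0729 nats
D_KL(Q||M) = 0.0601 nats

JSD(P||Q) = 0.5 × 0.0729 + 0.5 × 0.0601 = 0.0665 nats

Unlike KL divergence, JSD is symmetric and bounded: 0 ≤ JSD ≤ log(2).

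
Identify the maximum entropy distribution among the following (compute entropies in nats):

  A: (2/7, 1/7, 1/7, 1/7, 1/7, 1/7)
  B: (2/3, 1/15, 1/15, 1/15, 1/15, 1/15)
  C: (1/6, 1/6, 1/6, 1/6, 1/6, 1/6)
C

For a discrete distribution over n outcomes, entropy is maximized by the uniform distribution.

Computing entropies:
H(A) = 1.7479 nats
H(B) = 1.1730 nats
H(C) = 1.7918 nats

The uniform distribution (where all probabilities equal 1/6) achieves the maximum entropy of log_e(6) = 1.7918 nats.

Distribution C has the highest entropy.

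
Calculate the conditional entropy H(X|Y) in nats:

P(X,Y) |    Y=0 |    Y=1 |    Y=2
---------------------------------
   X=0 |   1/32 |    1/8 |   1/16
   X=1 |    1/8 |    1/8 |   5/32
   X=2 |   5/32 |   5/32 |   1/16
1.0186 nats

Using the chain rule: H(X|Y) = H(X,Y) - H(Y)

First, compute H(X,Y) = 2.1048 nats

Marginal P(Y) = (5/16, 13/32, 9/32)
H(Y) = 1.0862 nats

H(X|Y) = H(X,Y) - H(Y) = 2.1048 - 1.0862 = 1.0186 nats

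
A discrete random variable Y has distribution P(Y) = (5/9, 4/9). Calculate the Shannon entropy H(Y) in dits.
0.2983 dits

Shannon entropy is H(X) = -Σ p(x) log p(x).

For P = (5/9, 4/9):
H = -5/9 × log_10(5/9) -4/9 × log_10(4/9)
H = 0.2983 dits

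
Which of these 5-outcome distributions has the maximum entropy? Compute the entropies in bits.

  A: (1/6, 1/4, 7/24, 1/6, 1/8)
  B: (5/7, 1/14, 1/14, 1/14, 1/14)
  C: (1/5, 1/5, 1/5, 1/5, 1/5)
C

For a discrete distribution over n outcomes, entropy is maximized by the uniform distribution.

Computing entropies:
H(A) = 2.2551 bits
H(B) = 1.4345 bits
H(C) = 2.3219 bits

The uniform distribution (where all probabilities equal 1/5) achieves the maximum entropy of log_2(5) = 2.3219 bits.

Distribution C has the highest entropy.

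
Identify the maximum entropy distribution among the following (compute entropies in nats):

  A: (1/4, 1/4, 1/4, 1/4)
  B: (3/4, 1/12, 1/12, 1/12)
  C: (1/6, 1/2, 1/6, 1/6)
A

For a discrete distribution over n outcomes, entropy is maximized by the uniform distribution.

Computing entropies:
H(A) = 1.3863 nats
H(B) = 0.8370 nats
H(C) = 1.2425 nats

The uniform distribution (where all probabilities equal 1/4) achieves the maximum entropy of log_e(4) = 1.3863 nats.

Distribution A has the highest entropy.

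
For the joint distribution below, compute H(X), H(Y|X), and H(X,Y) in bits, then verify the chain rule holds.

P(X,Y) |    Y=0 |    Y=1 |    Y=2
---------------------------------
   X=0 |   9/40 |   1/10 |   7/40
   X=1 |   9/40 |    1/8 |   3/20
H(X,Y) = 2.5262, H(X) = 1.0000, H(Y|X) = 1.5262 (all in bits)

Chain rule: H(X,Y) = H(X) + H(Y|X)

Left side — joint entropy directly:
H(X,Y) = -Σ p(x,y) log p(x,y) = 2.5262 bits

Right side — compute H(Y|X) from the conditional distributions:
P(X) = (1/2, 1/2), so H(X) = 1.0000 bits
H(Y|X) = Σ_x P(X=x) · H(Y|X=x):
  P(Y|X=0) = (9/20, 1/5, 7/20), H(Y|X=0) = 1.5129, weight P(X=0) = 1/2
  P(Y|X=1) = (9/20, 1/4, 3/10), H(Y|X=1) = 1.5395, weight P(X=1) = 1/2
H(Y|X) = 1.5262 bits

H(X) + H(Y|X) = 1.0000 + 1.5262 = 2.5262 bits

Both sides equal 2.5262 bits. ✓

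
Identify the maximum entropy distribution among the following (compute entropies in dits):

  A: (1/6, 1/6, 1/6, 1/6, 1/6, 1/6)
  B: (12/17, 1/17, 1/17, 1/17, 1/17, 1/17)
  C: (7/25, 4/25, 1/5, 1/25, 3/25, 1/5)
A

For a discrete distribution over n outcomes, entropy is maximized by the uniform distribution.

Computing entropies:
H(A) = 0.7782 dits
H(B) = 0.4687 dits
H(C) = 0.7281 dits

The uniform distribution (where all probabilities equal 1/6) achieves the maximum entropy of log_10(6) = 0.7782 dits.

Distribution A has the highest entropy.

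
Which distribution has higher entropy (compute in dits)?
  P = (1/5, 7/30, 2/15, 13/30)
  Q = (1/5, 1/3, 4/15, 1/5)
Q

Computing entropies in dits:
H(P) = 0.5613
H(Q) = 0.5917

Distribution Q has higher entropy.

Intuition: The distribution closer to uniform (more spread out) has higher entropy.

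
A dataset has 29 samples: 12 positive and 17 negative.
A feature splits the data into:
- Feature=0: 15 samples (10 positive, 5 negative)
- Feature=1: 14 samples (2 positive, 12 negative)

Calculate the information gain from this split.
0.2178 bits

Information Gain = H(Y) - H(Y|Feature)

Before split:
P(positive) = 12/29 = 0.4138
H(Y) = 0.9784 bits

After split:
Feature=0: H = 0.9183 bits (weight = 15/29)
Feature=1: H = 0.5917 bits (weight = 14/29)
H(Y|Feature) = (15/29)×0.9183 + (14/29)×0.5917 = 0.7606 bits

Information Gain = 0.9784 - 0.7606 = 0.2178 bits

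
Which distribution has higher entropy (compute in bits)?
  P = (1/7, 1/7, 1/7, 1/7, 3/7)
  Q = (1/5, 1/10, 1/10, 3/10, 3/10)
Q

Computing entropies in bits:
H(P) = 2.1281
H(Q) = 2.1710

Distribution Q has higher entropy.

Intuition: The distribution closer to uniform (more spread out) has higher entropy.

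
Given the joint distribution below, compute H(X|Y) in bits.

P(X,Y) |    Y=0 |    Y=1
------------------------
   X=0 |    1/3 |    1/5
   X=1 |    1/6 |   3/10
0.9446 bits

Using the chain rule: H(X|Y) = H(X,Y) - H(Y)

First, compute H(X,Y) = 1.9446 bits

Marginal P(Y) = (1/2, 1/2)
H(Y) = 1.0000 bits

H(X|Y) = H(X,Y) - H(Y) = 1.9446 - 1.0000 = 0.9446 bits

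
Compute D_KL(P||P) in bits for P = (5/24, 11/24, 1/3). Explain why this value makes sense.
0.0000 bits

KL divergence satisfies the Gibbs inequality: D_KL(P||Q) ≥ 0 for all distributions P, Q.

D_KL(P||Q) = Σ p(x) log(p(x)/q(x))
Each term is p(x) × log_2(p(x)/p(x)) = p(x) × log_2(1) = 0, so the sum is 0.
D_KL(P||Q) = 0.0000 bits

When P = Q, the KL divergence is exactly 0, as there is no 'divergence' between identical distributions.

This non-negativity is a fundamental property: relative entropy cannot be negative because it measures how different Q is from P.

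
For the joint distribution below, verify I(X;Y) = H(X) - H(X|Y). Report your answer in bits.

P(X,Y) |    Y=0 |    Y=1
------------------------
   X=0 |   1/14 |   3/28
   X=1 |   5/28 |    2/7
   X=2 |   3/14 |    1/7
I(X;Y) = 0.0299 bits

Mutual information has multiple equivalent forms:
- I(X;Y) = H(X) - H(X|Y)
- I(X;Y) = H(Y) - H(Y|X)
- I(X;Y) = H(X) + H(Y) - H(X,Y)

Computing all quantities:
H(X) = 1.4883, H(Y) = 0.9963, H(X,Y) = 2.4547
H(X|Y) = 1.4584, H(Y|X) = 0.9664

Verification:
H(X) - H(X|Y) = 1.4883 - 1.4584 = 0.0299
H(Y) - H(Y|X) = 0.9963 - 0.9664 = 0.0299
H(X) + H(Y) - H(X,Y) = 1.4883 + 0.9963 - 2.4547 = 0.0299

All forms give I(X;Y) = 0.0299 bits. ✓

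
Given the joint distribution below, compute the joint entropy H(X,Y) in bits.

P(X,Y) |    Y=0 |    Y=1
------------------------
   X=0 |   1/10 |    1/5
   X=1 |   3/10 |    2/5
1.8464 bits

Joint entropy is H(X,Y) = -Σ_{x,y} p(x,y) log p(x,y).

Summing over all non-zero entries:
H(X,Y) = -[1/10·log_2(1/10) + 1/5·log_2(1/5) + 3/10·log_2(3/10) + 2/5·log_2(2/5)]
H(X,Y) = 1.8464 bits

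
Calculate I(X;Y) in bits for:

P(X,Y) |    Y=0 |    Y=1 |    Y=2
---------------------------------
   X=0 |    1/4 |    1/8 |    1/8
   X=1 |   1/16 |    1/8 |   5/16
0.1468 bits

Mutual information: I(X;Y) = H(X) + H(Y) - H(X,Y)

Marginals:
P(X) = (1/2, 1/2), H(X) = 1.0000 bits
P(Y) = (5/16, 1/4, 7/16), H(Y) = 1.5462 bits

Joint entropy: H(X,Y) = 2.3994 bits

I(X;Y) = 1.0000 + 1.5462 - 2.3994 = 0.1468 bits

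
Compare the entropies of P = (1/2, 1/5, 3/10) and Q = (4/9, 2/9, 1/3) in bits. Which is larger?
Q

Computing entropies in bits:
H(P) = 1.4855
H(Q) = 1.5305

Distribution Q has higher entropy.

Intuition: The distribution closer to uniform (more spread out) has higher entropy.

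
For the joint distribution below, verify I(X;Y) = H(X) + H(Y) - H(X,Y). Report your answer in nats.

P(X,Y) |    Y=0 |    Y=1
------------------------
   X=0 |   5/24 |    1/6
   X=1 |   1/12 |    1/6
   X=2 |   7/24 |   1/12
I(X;Y) = 0.0638 nats

Mutual information has multiple equivalent forms:
- I(X;Y) = H(X) - H(X|Y)
- I(X;Y) = H(Y) - H(Y|X)
- I(X;Y) = H(X) + H(Y) - H(X,Y)

Computing all quantities:
H(X) = 1.0822, H(Y) = 0.6792, H(X,Y) = 1.6976
H(X|Y) = 1.0184, H(Y|X) = 0.6154

Verification:
H(X) - H(X|Y) = 1.0822 - 1.0184 = 0.0638
H(Y) - H(Y|X) = 0.6792 - 0.6154 = 0.0638
H(X) + H(Y) - H(X,Y) = 1.0822 + 0.6792 - 1.6976 = 0.0638

All forms give I(X;Y) = 0.0638 nats. ✓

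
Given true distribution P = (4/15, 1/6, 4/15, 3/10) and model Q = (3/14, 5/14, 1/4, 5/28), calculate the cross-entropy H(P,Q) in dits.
0.6379 dits

Cross-entropy: H(P,Q) = -Σ p(x) log q(x)

Alternatively: H(P,Q) = H(P) + D_KL(P||Q)
H(P) = 0.5927 dits
D_KL(P||Q) = 0.0452 dits

H(P,Q) = 0.5927 + 0.0452 = 0.6379 dits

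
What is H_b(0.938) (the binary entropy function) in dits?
0.1009 dits

The binary entropy function is:
H(p) = -p log(p) - (1-p) log(1-p)

H(0.938) = -0.938 × log_10(0.938) - 0.062 × log_10(0.062)
H(0.938) = 0.1009 dits

Note: Binary entropy is maximized at p=0.5 (H=1 bit) and minimized at p=0 or p=1 (H=0).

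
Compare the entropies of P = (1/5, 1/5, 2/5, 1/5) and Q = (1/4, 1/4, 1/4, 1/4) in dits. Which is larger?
Q

Computing entropies in dits:
H(P) = 0.5786
H(Q) = 0.6021

Distribution Q has higher entropy.

Intuition: The distribution closer to uniform (more spread out) has higher entropy.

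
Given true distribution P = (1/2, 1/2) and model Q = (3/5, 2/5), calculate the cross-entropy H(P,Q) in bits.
1.0294 bits

Cross-entropy: H(P,Q) = -Σ p(x) log q(x)

Alternatively: H(P,Q) = H(P) + D_KL(P||Q)
H(P) = 1.0000 bits
D_KL(P||Q) = 0.0294 bits

H(P,Q) = 1.0000 + 0.0294 = 1.0294 bits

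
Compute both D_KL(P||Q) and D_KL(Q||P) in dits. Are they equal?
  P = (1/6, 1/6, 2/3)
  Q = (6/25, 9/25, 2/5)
D_KL(P||Q) = 0.0658, D_KL(Q||P) = 0.0697

KL divergence is not symmetric: D_KL(P||Q) ≠ D_KL(Q||P) in general.

D_KL(P||Q) = 0.0658 dits
D_KL(Q||P) = 0.0697 dits

No, they are not equal!

This asymmetry is why KL divergence is not a true distance metric.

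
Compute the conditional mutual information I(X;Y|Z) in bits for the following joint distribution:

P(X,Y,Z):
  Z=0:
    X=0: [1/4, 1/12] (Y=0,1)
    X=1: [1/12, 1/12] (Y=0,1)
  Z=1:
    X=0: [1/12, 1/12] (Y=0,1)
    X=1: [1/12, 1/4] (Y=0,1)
0.0441 bits

Conditional mutual information: I(X;Y|Z) = H(X|Z) + H(Y|Z) - H(X,Y|Z)

H(Z) = 1.0000
H(X,Z) = 1.9183 → H(X|Z) = 0.9183
H(Y,Z) = 1.9183 → H(Y|Z) = 0.9183
H(X,Y,Z) = 2.7925 → H(X,Y|Z) = 1.7925

I(X;Y|Z) = 0.9183 + 0.9183 - 1.7925 = 0.0441 bits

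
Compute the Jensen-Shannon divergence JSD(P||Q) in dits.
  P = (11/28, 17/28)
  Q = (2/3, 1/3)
0.0166 dits

Jensen-Shannon divergence is:
JSD(P||Q) = 0.5 × D_KL(P||M) + 0.5 × D_KL(Q||M)
where M = 0.5 × (P + Q) is the mixture distribution.

M = 0.5 × (11/28, 17/28) + 0.5 × (2/3, 1/3) = (0.529762, 0.470238)

D_KL(P||M) = 0.0164 dits
D_KL(Q||M) = 0.0167 dits

JSD(P||Q) = 0.5 × 0.0164 + 0.5 × 0.0167 = 0.0166 dits

Unlike KL divergence, JSD is symmetric and bounded: 0 ≤ JSD ≤ log(2).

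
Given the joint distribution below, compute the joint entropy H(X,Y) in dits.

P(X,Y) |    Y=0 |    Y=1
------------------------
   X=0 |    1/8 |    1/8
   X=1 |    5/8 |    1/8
0.4662 dits

Joint entropy is H(X,Y) = -Σ_{x,y} p(x,y) log p(x,y).

Summing over all non-zero entries:
H(X,Y) = -[1/8·log_10(1/8) + 1/8·log_10(1/8) + 5/8·log_10(5/8) + 1/8·log_10(1/8)]
H(X,Y) = 0.4662 dits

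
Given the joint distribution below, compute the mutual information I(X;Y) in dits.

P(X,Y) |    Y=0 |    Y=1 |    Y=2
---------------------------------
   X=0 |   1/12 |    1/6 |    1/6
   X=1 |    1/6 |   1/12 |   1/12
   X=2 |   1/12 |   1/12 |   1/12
0.0164 dits

Mutual information: I(X;Y) = H(X) + H(Y) - H(X,Y)

Marginals:
P(X) = (5/12, 1/3, 1/4), H(X) = 0.4680 dits
P(Y) = (1/3, 1/3, 1/3), H(Y) = 0.4771 dits

Joint entropy: H(X,Y) = 0.9287 dits

I(X;Y) = 0.4680 + 0.4771 - 0.9287 = 0.0164 dits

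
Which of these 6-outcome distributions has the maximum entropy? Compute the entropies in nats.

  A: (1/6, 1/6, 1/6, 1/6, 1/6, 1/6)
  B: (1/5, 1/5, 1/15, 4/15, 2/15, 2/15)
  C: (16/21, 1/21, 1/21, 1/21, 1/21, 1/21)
A

For a discrete distribution over n outcomes, entropy is maximized by the uniform distribution.

Computing entropies:
H(A) = 1.7918 nats
H(B) = 1.7141 nats
H(C) = 0.9321 nats

The uniform distribution (where all probabilities equal 1/6) achieves the maximum entropy of log_e(6) = 1.7918 nats.

Distribution A has the highest entropy.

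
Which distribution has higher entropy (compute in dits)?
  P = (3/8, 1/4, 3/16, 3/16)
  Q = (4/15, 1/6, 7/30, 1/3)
Q

Computing entropies in dits:
H(P) = 0.5829
H(Q) = 0.5893

Distribution Q has higher entropy.

Intuition: The distribution closer to uniform (more spread out) has higher entropy.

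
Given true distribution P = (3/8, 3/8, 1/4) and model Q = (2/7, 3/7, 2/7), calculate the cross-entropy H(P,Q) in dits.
0.4780 dits

Cross-entropy: H(P,Q) = -Σ p(x) log q(x)

Alternatively: H(P,Q) = H(P) + D_KL(P||Q)
H(P) = 0.4700 dits
D_KL(P||Q) = 0.0080 dits

H(P,Q) = 0.4700 + 0.0080 = 0.4780 dits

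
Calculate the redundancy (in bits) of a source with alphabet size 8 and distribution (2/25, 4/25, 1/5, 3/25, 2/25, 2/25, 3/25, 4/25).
0.0809 bits

Redundancy measures how far a source is from maximum entropy:
R = H_max - H(X)

Maximum entropy for 8 symbols: H_max = log_2(8) = 3.0000 bits
Actual entropy: H(X) = 2.9191 bits
Redundancy: R = 3.0000 - 2.9191 = 0.0809 bits

This redundancy represents potential for compression: the source could be compressed by 0.0809 bits per symbol.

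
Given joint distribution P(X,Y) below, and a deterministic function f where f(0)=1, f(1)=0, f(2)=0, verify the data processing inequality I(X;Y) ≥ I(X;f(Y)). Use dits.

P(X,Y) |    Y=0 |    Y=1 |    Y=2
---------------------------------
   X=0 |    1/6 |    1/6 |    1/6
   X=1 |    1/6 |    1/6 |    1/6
I(X;Y) = 0.0000, I(X;f(Y)) = 0.0000, inequality holds: 0.0000 ≥ 0.0000

Data Processing Inequality: For any Markov chain X → Y → Z, we have I(X;Y) ≥ I(X;Z).

Here Z = f(Y) is a deterministic function of Y, forming X → Y → Z.

Original I(X;Y) = 0.0000 dits

After applying f:
P(X,Z) where Z=f(Y):
- P(X,Z=0) = P(X,Y=1) + P(X,Y=2)
- P(X,Z=1) = P(X,Y=0)

I(X;Z) = I(X;f(Y)) = 0.0000 dits

Verification: 0.0000 ≥ 0.0000 ✓

Information cannot be created by processing; the function f can only lose information about X.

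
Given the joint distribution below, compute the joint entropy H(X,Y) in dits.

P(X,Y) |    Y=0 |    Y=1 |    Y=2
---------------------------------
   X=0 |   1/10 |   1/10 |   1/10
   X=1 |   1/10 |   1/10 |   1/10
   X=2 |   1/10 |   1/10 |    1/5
0.9398 dits

Joint entropy is H(X,Y) = -Σ_{x,y} p(x,y) log p(x,y).

Summing over all non-zero entries:
H(X,Y) = -[1/10·log_10(1/10) + 1/10·log_10(1/10) + 1/10·log_10(1/10) + 1/10·log_10(1/10) + 1/10·log_10(1/10) + 1/10·log_10(1/10) + 1/10·log_10(1/10) + 1/10·log_10(1/10) + 1/5·log_10(1/5)]
H(X,Y) = 0.9398 dits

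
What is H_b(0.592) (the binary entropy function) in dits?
0.2936 dits

The binary entropy function is:
H(p) = -p log(p) - (1-p) log(1-p)

H(0.592) = -0.592 × log_10(0.592) - 0.408 × log_10(0.408)
H(0.592) = 0.2936 dits

Note: Binary entropy is maximized at p=0.5 (H=1 bit) and minimized at p=0 or p=1 (H=0).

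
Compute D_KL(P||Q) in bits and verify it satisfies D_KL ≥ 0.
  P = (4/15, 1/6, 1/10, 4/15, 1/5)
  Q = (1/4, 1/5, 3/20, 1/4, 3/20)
0.0303 bits

KL divergence satisfies the Gibbs inequality: D_KL(P||Q) ≥ 0 for all distributions P, Q.

D_KL(P||Q) = Σ p(x) log(p(x)/q(x))
Term by term:
  x=0: 4/15 × log_2[(4/15)/(1/4)] = 0.0248
  x=1: 1/6 × log_2[(1/6)/(1/5)] = -0.0438
  x=2: 1/10 × log_2[(1/10)/(3/20)] = -0.0585
  x=3: 4/15 × log_2[(4/15)/(1/4)] = 0.0248
  x=4: 1/5 × log_2[(1/5)/(3/20)] = 0.0830
D_KL(P||Q) = 0.0303 bits

D_KL(P||Q) = 0.0303 ≥ 0 ✓

This non-negativity is a fundamental property: relative entropy cannot be negative because it measures how different Q is from P.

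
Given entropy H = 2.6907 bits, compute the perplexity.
6.4563

Perplexity is 2^H (or exp(H) for natural log).

H = 2.6907 bits
Perplexity = 2^2.6907 = 6.4563

Interpretation: The model's uncertainty is equivalent to choosing uniformly among 6.5 options.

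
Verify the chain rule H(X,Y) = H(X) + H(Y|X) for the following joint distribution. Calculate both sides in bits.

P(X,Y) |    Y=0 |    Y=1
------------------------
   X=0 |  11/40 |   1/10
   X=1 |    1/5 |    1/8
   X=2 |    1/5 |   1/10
H(X,Y) = 2.4803, H(X) = 1.5787, H(Y|X) = 0.9016 (all in bits)

Chain rule: H(X,Y) = H(X) + H(Y|X)

Left side — joint entropy directly:
H(X,Y) = -Σ p(x,y) log p(x,y) = 2.4803 bits

Right side — compute H(Y|X) from the conditional distributions:
P(X) = (3/8, 13/40, 3/10), so H(X) = 1.5787 bits
H(Y|X) = Σ_x P(X=x) · H(Y|X=x):
  P(Y|X=0) = (11/15, 4/15), H(Y|X=0) = 0.8366, weight P(X=0) = 3/8
  P(Y|X=1) = (8/13, 5/13), H(Y|X=1) = 0.9612, weight P(X=1) = 13/40
  P(Y|X=2) = (2/3, 1/3), H(Y|X=2) = 0.9183, weight P(X=2) = 3/10
H(Y|X) = 0.9016 bits

H(X) + H(Y|X) = 1.5787 + 0.9016 = 2.4803 bits

Both sides equal 2.4803 bits. ✓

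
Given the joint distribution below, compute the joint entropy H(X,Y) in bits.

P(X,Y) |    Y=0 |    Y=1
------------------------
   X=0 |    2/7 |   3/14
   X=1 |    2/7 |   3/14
1.9852 bits

Joint entropy is H(X,Y) = -Σ_{x,y} p(x,y) log p(x,y).

Summing over all non-zero entries:
H(X,Y) = -[2/7·log_2(2/7) + 3/14·log_2(3/14) + 2/7·log_2(2/7) + 3/14·log_2(3/14)]
H(X,Y) = 1.9852 bits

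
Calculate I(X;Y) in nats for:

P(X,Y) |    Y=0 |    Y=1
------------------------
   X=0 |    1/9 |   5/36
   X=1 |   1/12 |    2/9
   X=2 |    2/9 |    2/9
0.0203 nats

Mutual information: I(X;Y) = H(X) + H(Y) - H(X,Y)

Marginals:
P(X) = (1/4, 11/36, 4/9), H(X) = 1.0693 nats
P(Y) = (5/12, 7/12), H(Y) = 0.6792 nats

Joint entropy: H(X,Y) = 1.7281 nats

I(X;Y) = 1.0693 + 0.6792 - 1.7281 = 0.0203 nats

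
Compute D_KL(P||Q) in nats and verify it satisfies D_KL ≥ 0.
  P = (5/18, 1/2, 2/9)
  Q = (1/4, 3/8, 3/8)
0.0568 nats

KL divergence satisfies the Gibbs inequality: D_KL(P||Q) ≥ 0 for all distributions P, Q.

D_KL(P||Q) = Σ p(x) log(p(x)/q(x))
Term by term:
  x=0: 5/18 × log_e[(5/18)/(1/4)] = 0.0293
  x=1: 1/2 × log_e[(1/2)/(3/8)] = 0.1438
  x=2: 2/9 × log_e[(2/9)/(3/8)] = -0.1163
D_KL(P||Q) = 0.0568 nats

D_KL(P||Q) = 0.0568 ≥ 0 ✓

This non-negativity is a fundamental property: relative entropy cannot be negative because it measures how different Q is from P.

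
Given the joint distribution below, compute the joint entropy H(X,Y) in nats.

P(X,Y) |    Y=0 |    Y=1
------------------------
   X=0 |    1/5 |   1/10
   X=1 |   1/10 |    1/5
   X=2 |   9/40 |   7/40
1.7449 nats

Joint entropy is H(X,Y) = -Σ_{x,y} p(x,y) log p(x,y).

Summing over all non-zero entries:
H(X,Y) = -[1/5·log_e(1/5) + 1/10·log_e(1/10) + 1/10·log_e(1/10) + 1/5·log_e(1/5) + 9/40·log_e(9/40) + 7/40·log_e(7/40)]
H(X,Y) = 1.7449 nats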